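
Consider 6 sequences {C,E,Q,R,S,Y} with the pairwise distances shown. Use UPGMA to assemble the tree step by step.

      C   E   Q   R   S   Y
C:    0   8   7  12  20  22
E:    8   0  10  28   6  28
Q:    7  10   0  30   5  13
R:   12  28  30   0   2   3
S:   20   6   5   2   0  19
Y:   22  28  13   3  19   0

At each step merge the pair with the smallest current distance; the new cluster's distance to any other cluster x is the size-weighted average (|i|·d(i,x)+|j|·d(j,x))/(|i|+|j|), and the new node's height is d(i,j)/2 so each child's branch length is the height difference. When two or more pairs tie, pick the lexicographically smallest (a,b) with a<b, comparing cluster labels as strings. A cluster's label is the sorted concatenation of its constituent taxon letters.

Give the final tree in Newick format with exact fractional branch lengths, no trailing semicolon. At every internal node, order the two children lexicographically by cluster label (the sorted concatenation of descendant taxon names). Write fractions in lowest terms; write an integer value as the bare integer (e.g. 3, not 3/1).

1. join R+S (d=2) ⇒ RS; edges |R|=1, |S|=1
  updated: d(C,RS)=16, d(E,RS)=17, d(Q,RS)=35/2, d(RS,Y)=11
2. join C+Q (d=7) ⇒ CQ; edges |C|=7/2, |Q|=7/2
  updated: d(CQ,E)=9, d(CQ,RS)=67/4, d(CQ,Y)=35/2
3. join CQ+E (d=9) ⇒ CEQ; edges |CQ|=1, |E|=9/2
  updated: d(CEQ,RS)=101/6, d(CEQ,Y)=21
4. join RS+Y (d=11) ⇒ RSY; edges |RS|=9/2, |Y|=11/2
  updated: d(CEQ,RSY)=164/9
5. join CEQ+RSY (d=164/9) ⇒ CEQRSY; edges |CEQ|=83/18, |RSY|=65/18
final tree: (((C:7/2,Q:7/2):1,E:9/2):83/18,((R:1,S:1):9/2,Y:11/2):65/18)
total length: 589/18

(((C:7/2,Q:7/2):1,E:9/2):83/18,((R:1,S:1):9/2,Y:11/2):65/18)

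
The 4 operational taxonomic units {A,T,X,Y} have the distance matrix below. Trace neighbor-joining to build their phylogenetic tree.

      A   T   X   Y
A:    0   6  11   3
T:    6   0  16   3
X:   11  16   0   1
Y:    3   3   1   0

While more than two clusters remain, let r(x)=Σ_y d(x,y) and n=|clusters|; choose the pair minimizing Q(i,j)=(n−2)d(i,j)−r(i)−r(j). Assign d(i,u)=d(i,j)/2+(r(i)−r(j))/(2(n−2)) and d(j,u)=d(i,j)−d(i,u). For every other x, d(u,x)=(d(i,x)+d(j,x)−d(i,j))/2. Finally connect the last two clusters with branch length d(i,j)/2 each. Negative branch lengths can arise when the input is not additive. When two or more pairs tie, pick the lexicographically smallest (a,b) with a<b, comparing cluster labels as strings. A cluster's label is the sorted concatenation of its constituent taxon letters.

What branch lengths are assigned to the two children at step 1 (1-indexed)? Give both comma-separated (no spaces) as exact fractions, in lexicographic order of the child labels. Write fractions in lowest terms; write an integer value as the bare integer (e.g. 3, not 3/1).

step 1: merge (A,T) at d=6, Q=-33; branch lengths A→7/4, T→17/4; new cluster AT
  updated: d(AT,X)=21/2, d(AT,Y)=0
step 2: merge (AT,X) at d=21/2, Q=-23/2; branch lengths AT→19/4, X→23/4; new cluster ATX
  updated: d(ATX,Y)=-19/4
step 3: merge (ATX,Y) at d=-19/4; branch lengths ATX→-19/8, Y→-19/8; new cluster ATXY
final tree: (((A:7/4,T:17/4):19/4,X:23/4):-19/8,Y:-19/8)
total length: 47/4

7/4,17/4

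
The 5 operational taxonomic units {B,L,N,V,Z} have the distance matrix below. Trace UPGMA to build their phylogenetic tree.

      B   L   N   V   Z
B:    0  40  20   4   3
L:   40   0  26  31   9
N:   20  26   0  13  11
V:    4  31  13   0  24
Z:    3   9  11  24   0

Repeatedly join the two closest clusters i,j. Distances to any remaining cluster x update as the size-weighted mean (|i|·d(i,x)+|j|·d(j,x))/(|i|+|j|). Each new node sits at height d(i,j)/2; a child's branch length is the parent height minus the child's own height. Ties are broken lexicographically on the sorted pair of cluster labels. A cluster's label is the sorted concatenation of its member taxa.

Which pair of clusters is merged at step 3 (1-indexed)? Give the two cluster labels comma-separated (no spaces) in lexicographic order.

1. join B+Z (d=3) ⇒ BZ; edges |B|=3/2, |Z|=3/2
  updated: d(BZ,L)=49/2, d(BZ,N)=31/2, d(BZ,V)=14
2. join N+V (d=13) ⇒ NV; edges |N|=13/2, |V|=13/2
  updated: d(BZ,NV)=59/4, d(L,NV)=57/2
3. join BZ+NV (d=59/4) ⇒ BNVZ; edges |BZ|=47/8, |NV|=7/8
  updated: d(BNVZ,L)=53/2
4. join BNVZ+L (d=53/2) ⇒ BLNVZ; edges |BNVZ|=47/8, |L|=53/4
final tree: (((B:3/2,Z:3/2):47/8,(N:13/2,V:13/2):7/8):47/8,L:53/4)
total length: 335/8

BZ,NV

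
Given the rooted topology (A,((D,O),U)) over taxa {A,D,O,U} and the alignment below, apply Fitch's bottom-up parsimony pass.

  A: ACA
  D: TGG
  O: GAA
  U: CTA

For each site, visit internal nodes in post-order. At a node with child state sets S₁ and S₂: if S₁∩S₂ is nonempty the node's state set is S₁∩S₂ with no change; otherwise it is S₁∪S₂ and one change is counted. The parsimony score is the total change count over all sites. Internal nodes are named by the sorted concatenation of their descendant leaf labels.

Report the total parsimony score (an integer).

DO@0: {T} ∪ {G} = {G,T} (union, +1)
DOU@0: {G,T} ∪ {C} = {C,G,T} (union, +1)
ADOU@0: {A} ∪ {C,G,T} = {A,C,G,T} (union, +1)
DO@1: {G} ∪ {A} = {A,G} (union, +1)
DOU@1: {A,G} ∪ {T} = {A,G,T} (union, +1)
ADOU@1: {C} ∪ {A,G,T} = {A,C,G,T} (union, +1)
DO@2: {G} ∪ {A} = {A,G} (union, +1)
DOU@2: {A,G} ∩ {A} = {A} (intersection, +0)
ADOU@2: {A} ∩ {A} = {A} (intersection, +0)
per-site changes: [3, 3, 1]; total = 7

7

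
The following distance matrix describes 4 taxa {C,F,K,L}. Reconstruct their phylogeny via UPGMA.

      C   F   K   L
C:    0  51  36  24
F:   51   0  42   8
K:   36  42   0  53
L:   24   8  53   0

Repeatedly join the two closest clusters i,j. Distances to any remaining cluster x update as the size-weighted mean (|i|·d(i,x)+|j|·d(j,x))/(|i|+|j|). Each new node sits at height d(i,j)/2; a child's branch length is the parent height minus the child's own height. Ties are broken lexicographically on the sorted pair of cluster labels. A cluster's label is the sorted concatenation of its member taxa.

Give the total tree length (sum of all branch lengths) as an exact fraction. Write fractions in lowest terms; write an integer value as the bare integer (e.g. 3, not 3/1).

iteration 1: select F,L (d=8); attach at lengths (4, 4); label the merged cluster FL
  updated: d(C,FL)=75/2, d(FL,K)=95/2
iteration 2: select C,K (d=36); attach at lengths (18, 18); label the merged cluster CK
  updated: d(CK,FL)=85/2
iteration 3: select CK,FL (d=85/2); attach at lengths (13/4, 69/4); label the merged cluster CFKL
final tree: ((C:18,K:18):13/4,(F:4,L:4):69/4)
total length: 129/2

129/2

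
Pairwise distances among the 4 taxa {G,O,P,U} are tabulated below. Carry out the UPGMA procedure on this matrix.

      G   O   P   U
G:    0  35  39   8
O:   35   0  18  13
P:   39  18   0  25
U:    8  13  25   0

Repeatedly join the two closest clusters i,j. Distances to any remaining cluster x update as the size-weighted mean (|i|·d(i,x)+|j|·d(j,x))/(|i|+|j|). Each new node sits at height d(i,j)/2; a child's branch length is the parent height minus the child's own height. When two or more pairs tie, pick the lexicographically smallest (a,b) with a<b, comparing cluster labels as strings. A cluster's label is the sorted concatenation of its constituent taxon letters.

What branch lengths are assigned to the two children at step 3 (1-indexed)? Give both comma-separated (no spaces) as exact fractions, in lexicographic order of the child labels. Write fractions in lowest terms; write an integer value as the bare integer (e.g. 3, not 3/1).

10,5

iteration 1: select G,U (d=8); attach at lengths (4, 4); label the merged cluster GU
  updated: d(GU,O)=24, d(GU,P)=32
iteration 2: select O,P (d=18); attach at lengths (9, 9); label the merged cluster OP
  updated: d(GU,OP)=28
iteration 3: select GU,OP (d=28); attach at lengths (10, 5); label the merged cluster GOPU
final tree: ((G:4,U:4):10,(O:9,P:9):5)
total length: 41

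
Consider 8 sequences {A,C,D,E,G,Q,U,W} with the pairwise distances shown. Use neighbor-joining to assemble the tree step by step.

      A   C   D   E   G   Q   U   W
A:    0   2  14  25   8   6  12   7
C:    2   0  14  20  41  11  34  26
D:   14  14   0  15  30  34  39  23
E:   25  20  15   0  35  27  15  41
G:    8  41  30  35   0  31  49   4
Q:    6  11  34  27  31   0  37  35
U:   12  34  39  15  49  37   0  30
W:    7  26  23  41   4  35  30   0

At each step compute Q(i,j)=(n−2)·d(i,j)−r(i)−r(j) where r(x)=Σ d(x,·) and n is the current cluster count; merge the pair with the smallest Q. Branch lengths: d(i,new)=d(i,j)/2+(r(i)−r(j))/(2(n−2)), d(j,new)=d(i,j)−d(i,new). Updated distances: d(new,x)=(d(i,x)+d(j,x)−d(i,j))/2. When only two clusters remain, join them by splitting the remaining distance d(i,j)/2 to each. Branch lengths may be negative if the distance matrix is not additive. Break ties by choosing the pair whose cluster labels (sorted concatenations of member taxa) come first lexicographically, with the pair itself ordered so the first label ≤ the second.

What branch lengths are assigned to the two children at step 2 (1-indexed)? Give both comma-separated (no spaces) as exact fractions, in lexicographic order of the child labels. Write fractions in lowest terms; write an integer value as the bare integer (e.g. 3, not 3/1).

step 1: merge (G,W) at d=4, Q=-340; branch lengths G→14/3, W→-2/3; new cluster GW
  updated: d(A,GW)=11/2, d(C,GW)=63/2, d(D,GW)=49/2, d(E,GW)=36, d(GW,Q)=31, d(GW,U)=75/2
step 2: merge (E,U) at d=15, Q=-475/2; branch lengths E→77/20, U→223/20; new cluster EU
  updated: d(A,EU)=11, d(C,EU)=39/2, d(D,EU)=39/2, d(EU,GW)=117/4, d(EU,Q)=49/2
step 3: merge (C,Q) at d=11, Q=-281/2; branch lengths C→31/16, Q→145/16; new cluster CQ
  updated: d(A,CQ)=-3/2, d(CQ,D)=37/2, d(CQ,EU)=33/2, d(CQ,GW)=103/4
step 4: merge (A,GW) at d=11/2, Q=-195/2; branch lengths A→-79/12, GW→145/12; new cluster AGW
  updated: d(AGW,CQ)=75/8, d(AGW,D)=33/2, d(AGW,EU)=139/8
step 5: merge (AGW,CQ) at d=75/8, Q=-551/8; branch lengths AGW→141/32, CQ→159/32; new cluster ACGQW
  updated: d(ACGQW,D)=205/16, d(ACGQW,EU)=49/4
step 6: merge (ACGQW,D) at d=205/16, Q=-713/16; branch lengths ACGQW→89/32, D→321/32; new cluster ACDGQW
  updated: d(ACDGQW,EU)=303/32
step 7: merge (ACDGQW,EU) at d=303/32; branch lengths ACDGQW→303/64, EU→303/64; new cluster ACDEGQUW
final tree: ((((A:-79/12,(G:14/3,W:-2/3):145/12):141/32,(C:31/16,Q:145/16):159/32):89/32,D:321/32):303/64,(E:77/20,U:223/20):303/64)
total length: 2149/32

77/20,223/20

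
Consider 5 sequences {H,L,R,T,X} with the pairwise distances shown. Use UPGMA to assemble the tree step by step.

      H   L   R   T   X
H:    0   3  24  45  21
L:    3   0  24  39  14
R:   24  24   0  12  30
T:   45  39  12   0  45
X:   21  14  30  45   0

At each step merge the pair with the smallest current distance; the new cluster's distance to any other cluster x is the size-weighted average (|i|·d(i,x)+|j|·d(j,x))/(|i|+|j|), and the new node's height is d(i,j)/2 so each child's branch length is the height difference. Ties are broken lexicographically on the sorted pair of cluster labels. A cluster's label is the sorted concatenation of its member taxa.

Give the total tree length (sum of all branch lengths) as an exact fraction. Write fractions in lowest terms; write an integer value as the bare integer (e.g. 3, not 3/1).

203/4

1. join H+L (d=3) ⇒ HL; edges |H|=3/2, |L|=3/2
  updated: d(HL,R)=24, d(HL,T)=42, d(HL,X)=35/2
2. join R+T (d=12) ⇒ RT; edges |R|=6, |T|=6
  updated: d(HL,RT)=33, d(RT,X)=75/2
3. join HL+X (d=35/2) ⇒ HLX; edges |HL|=29/4, |X|=35/4
  updated: d(HLX,RT)=69/2
4. join HLX+RT (d=69/2) ⇒ HLRTX; edges |HLX|=17/2, |RT|=45/4
final tree: (((H:3/2,L:3/2):29/4,X:35/4):17/2,(R:6,T:6):45/4)
total length: 203/4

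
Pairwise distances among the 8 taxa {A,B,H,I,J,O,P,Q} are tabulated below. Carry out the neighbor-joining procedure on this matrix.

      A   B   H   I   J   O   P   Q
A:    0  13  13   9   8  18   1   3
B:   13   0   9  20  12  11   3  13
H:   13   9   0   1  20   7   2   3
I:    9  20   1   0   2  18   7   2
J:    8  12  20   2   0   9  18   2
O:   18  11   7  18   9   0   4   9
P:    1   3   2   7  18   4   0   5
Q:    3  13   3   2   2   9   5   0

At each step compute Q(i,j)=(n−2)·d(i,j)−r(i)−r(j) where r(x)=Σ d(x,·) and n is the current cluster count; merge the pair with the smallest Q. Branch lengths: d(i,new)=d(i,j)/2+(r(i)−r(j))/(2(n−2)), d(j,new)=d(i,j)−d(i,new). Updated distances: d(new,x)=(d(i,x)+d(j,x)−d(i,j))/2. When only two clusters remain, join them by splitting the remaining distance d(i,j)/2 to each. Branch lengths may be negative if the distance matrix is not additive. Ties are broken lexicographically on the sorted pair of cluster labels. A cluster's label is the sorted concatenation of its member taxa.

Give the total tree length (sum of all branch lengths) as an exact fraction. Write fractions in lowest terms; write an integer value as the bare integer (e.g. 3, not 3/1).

381/16

iteration 1: select I,J (d=2, Q=-118); attach at lengths (0, 2); label the merged cluster IJ
  updated: d(A,IJ)=15/2, d(B,IJ)=15, d(H,IJ)=19/2, d(IJ,O)=25/2, d(IJ,P)=23/2, d(IJ,Q)=1
iteration 2: select IJ,Q (d=1, Q=-86); attach at lengths (14/5, -9/5); label the merged cluster IJQ
  updated: d(A,IJQ)=19/4, d(B,IJQ)=27/2, d(H,IJQ)=23/4, d(IJQ,O)=41/4, d(IJQ,P)=31/4
iteration 3: select A,IJQ (d=19/4, Q=-291/4); attach at lengths (107/32, 45/32); label the merged cluster AIJQ
  updated: d(AIJQ,B)=87/8, d(AIJQ,H)=7, d(AIJQ,O)=47/4, d(AIJQ,P)=2
iteration 4: select H,O (d=7, Q=-151/4); attach at lengths (49/24, 119/24); label the merged cluster HO
  updated: d(AIJQ,HO)=47/8, d(B,HO)=13/2, d(HO,P)=-1/2
iteration 5: select AIJQ,P (d=2, Q=-77/4); attach at lengths (73/16, -41/16); label the merged cluster AIJPQ
  updated: d(AIJPQ,B)=95/16, d(AIJPQ,HO)=27/16
iteration 6: select AIJPQ,B (d=95/16, Q=-113/8); attach at lengths (9/16, 43/8); label the merged cluster ABIJPQ
  updated: d(ABIJPQ,HO)=9/8
iteration 7: select ABIJPQ,HO (d=9/8); attach at lengths (9/16, 9/16); label the merged cluster ABHIJOPQ
final tree: ((((A:107/32,((I:0,J:2):14/5,Q:-9/5):45/32):73/16,P:-41/16):9/16,B:43/8):9/16,(H:49/24,O:119/24):9/16)
total length: 381/16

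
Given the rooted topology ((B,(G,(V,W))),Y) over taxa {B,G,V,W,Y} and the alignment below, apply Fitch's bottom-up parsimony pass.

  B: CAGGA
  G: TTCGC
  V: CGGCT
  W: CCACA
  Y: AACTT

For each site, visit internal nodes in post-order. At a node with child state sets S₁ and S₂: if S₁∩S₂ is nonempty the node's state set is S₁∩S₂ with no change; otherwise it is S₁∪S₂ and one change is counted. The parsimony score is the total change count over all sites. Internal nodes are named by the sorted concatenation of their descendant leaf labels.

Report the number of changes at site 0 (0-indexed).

2

[col 0] VW: children V:{C}, W:{C} ∩→ {C}; cost 0
[col 0] GVW: children G:{T}, VW:{C} ∪→ {C,T}; cost 1
[col 0] BGVW: children B:{C}, GVW:{C,T} ∩→ {C}; cost 0
[col 0] BGVWY: children BGVW:{C}, Y:{A} ∪→ {A,C}; cost 1
[col 1] VW: children V:{G}, W:{C} ∪→ {C,G}; cost 1
[col 1] GVW: children G:{T}, VW:{C,G} ∪→ {C,G,T}; cost 1
[col 1] BGVW: children B:{A}, GVW:{C,G,T} ∪→ {A,C,G,T}; cost 1
[col 1] BGVWY: children BGVW:{A,C,G,T}, Y:{A} ∩→ {A}; cost 0
[col 2] VW: children V:{G}, W:{A} ∪→ {A,G}; cost 1
[col 2] GVW: children G:{C}, VW:{A,G} ∪→ {A,C,G}; cost 1
[col 2] BGVW: children B:{G}, GVW:{A,C,G} ∩→ {G}; cost 0
[col 2] BGVWY: children BGVW:{G}, Y:{C} ∪→ {C,G}; cost 1
[col 3] VW: children V:{C}, W:{C} ∩→ {C}; cost 0
[col 3] GVW: children G:{G}, VW:{C} ∪→ {C,G}; cost 1
[col 3] BGVW: children B:{G}, GVW:{C,G} ∩→ {G}; cost 0
[col 3] BGVWY: children BGVW:{G}, Y:{T} ∪→ {G,T}; cost 1
[col 4] VW: children V:{T}, W:{A} ∪→ {A,T}; cost 1
[col 4] GVW: children G:{C}, VW:{A,T} ∪→ {A,C,T}; cost 1
[col 4] BGVW: children B:{A}, GVW:{A,C,T} ∩→ {A}; cost 0
[col 4] BGVWY: children BGVW:{A}, Y:{T} ∪→ {A,T}; cost 1
per-site changes: [2, 3, 3, 2, 3]; total = 13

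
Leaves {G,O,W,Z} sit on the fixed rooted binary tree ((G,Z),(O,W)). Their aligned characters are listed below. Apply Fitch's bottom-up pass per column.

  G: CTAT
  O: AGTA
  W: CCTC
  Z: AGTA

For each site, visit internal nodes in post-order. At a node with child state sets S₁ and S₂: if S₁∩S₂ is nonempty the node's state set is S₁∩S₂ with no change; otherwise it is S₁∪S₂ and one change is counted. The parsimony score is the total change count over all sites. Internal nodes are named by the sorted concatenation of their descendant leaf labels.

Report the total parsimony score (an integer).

7

GZ@0: {C} ∪ {A} = {A,C} (union, +1)
OW@0: {A} ∪ {C} = {A,C} (union, +1)
GOWZ@0: {A,C} ∩ {A,C} = {A,C} (intersection, +0)
GZ@1: {T} ∪ {G} = {G,T} (union, +1)
OW@1: {G} ∪ {C} = {C,G} (union, +1)
GOWZ@1: {G,T} ∩ {C,G} = {G} (intersection, +0)
GZ@2: {A} ∪ {T} = {A,T} (union, +1)
OW@2: {T} ∩ {T} = {T} (intersection, +0)
GOWZ@2: {A,T} ∩ {T} = {T} (intersection, +0)
GZ@3: {T} ∪ {A} = {A,T} (union, +1)
OW@3: {A} ∪ {C} = {A,C} (union, +1)
GOWZ@3: {A,T} ∩ {A,C} = {A} (intersection, +0)
per-site changes: [2, 2, 1, 2]; total = 7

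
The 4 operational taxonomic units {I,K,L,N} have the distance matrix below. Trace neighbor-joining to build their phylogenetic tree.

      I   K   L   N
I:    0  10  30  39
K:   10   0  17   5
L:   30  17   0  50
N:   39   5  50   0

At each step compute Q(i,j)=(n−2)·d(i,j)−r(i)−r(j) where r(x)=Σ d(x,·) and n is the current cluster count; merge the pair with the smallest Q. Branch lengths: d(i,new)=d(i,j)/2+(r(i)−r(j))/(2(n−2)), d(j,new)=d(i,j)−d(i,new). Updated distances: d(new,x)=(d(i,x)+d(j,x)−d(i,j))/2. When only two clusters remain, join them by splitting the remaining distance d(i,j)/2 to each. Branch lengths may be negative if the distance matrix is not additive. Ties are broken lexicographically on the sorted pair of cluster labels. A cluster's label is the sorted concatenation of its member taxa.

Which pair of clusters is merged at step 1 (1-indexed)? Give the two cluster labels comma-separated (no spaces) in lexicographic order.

I,L

iteration 1: select I,L (d=30, Q=-116); attach at lengths (21/2, 39/2); label the merged cluster IL
  updated: d(IL,K)=-3/2, d(IL,N)=59/2
iteration 2: select IL,K (d=-3/2, Q=-33); attach at lengths (23/2, -13); label the merged cluster IKL
  updated: d(IKL,N)=18
iteration 3: select IKL,N (d=18); attach at lengths (9, 9); label the merged cluster IKLN
final tree: (((I:21/2,L:39/2):23/2,K:-13):9,N:9)
total length: 93/2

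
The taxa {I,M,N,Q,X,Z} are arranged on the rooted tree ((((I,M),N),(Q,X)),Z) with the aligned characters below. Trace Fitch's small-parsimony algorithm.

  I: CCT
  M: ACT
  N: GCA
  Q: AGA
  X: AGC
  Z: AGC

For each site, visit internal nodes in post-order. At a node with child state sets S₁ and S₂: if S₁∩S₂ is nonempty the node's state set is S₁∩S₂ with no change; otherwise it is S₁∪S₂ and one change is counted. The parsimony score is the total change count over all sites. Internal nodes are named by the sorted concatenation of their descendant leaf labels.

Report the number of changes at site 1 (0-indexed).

IM@0: {C} ∪ {A} = {A,C} (union, +1)
IMN@0: {A,C} ∪ {G} = {A,C,G} (union, +1)
QX@0: {A} ∩ {A} = {A} (intersection, +0)
IMNQX@0: {A,C,G} ∩ {A} = {A} (intersection, +0)
IMNQXZ@0: {A} ∩ {A} = {A} (intersection, +0)
IM@1: {C} ∩ {C} = {C} (intersection, +0)
IMN@1: {C} ∩ {C} = {C} (intersection, +0)
QX@1: {G} ∩ {G} = {G} (intersection, +0)
IMNQX@1: {C} ∪ {G} = {C,G} (union, +1)
IMNQXZ@1: {C,G} ∩ {G} = {G} (intersection, +0)
IM@2: {T} ∩ {T} = {T} (intersection, +0)
IMN@2: {T} ∪ {A} = {A,T} (union, +1)
QX@2: {A} ∪ {C} = {A,C} (union, +1)
IMNQX@2: {A,T} ∩ {A,C} = {A} (intersection, +0)
IMNQXZ@2: {A} ∪ {C} = {A,C} (union, +1)
per-site changes: [2, 1, 3]; total = 6

1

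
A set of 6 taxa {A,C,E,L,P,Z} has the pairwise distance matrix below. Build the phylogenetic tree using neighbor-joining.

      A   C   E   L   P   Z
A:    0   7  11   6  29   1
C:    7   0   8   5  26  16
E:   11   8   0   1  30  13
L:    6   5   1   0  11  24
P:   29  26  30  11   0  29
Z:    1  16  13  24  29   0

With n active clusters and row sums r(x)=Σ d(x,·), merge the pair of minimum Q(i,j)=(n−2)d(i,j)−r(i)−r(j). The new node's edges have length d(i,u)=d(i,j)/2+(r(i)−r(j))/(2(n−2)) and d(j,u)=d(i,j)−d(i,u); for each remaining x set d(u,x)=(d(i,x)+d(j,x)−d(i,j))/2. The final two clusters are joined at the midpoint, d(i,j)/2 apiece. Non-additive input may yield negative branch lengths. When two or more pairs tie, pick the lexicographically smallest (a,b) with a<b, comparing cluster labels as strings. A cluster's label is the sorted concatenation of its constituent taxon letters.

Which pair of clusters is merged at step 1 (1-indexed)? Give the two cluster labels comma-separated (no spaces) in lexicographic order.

A,Z

step 1: merge (A,Z) at d=1, Q=-133; branch lengths A→-25/8, Z→33/8; new cluster AZ
  updated: d(AZ,C)=11, d(AZ,E)=23/2, d(AZ,L)=29/2, d(AZ,P)=57/2
step 2: merge (L,P) at d=11, Q=-94; branch lengths L→-31/6, P→97/6; new cluster LP
  updated: d(AZ,LP)=16, d(C,LP)=10, d(E,LP)=10
step 3: merge (AZ,C) at d=11, Q=-91/2; branch lengths AZ→63/8, C→25/8; new cluster ACZ
  updated: d(ACZ,E)=17/4, d(ACZ,LP)=15/2
step 4: merge (ACZ,E) at d=17/4, Q=-87/4; branch lengths ACZ→7/8, E→27/8; new cluster ACEZ
  updated: d(ACEZ,LP)=53/8
step 5: merge (ACEZ,LP) at d=53/8; branch lengths ACEZ→53/16, LP→53/16; new cluster ACELPZ
final tree: ((((A:-25/8,Z:33/8):63/8,C:25/8):7/8,E:27/8):53/16,(L:-31/6,P:97/6):53/16)
total length: 271/8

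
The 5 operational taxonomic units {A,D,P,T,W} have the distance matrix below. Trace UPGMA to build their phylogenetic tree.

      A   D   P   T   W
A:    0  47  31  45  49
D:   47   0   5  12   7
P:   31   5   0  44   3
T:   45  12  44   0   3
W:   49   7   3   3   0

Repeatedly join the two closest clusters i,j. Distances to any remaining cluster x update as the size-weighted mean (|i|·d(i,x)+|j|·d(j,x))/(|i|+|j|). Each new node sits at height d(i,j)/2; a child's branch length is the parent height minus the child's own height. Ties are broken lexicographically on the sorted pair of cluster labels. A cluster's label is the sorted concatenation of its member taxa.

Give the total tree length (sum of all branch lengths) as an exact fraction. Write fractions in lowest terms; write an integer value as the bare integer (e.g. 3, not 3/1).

172/3

1. join P+W (d=3) ⇒ PW; edges |P|=3/2, |W|=3/2
  updated: d(A,PW)=40, d(D,PW)=6, d(PW,T)=47/2
2. join D+PW (d=6) ⇒ DPW; edges |D|=3, |PW|=3/2
  updated: d(A,DPW)=127/3, d(DPW,T)=59/3
3. join DPW+T (d=59/3) ⇒ DPTW; edges |DPW|=41/6, |T|=59/6
  updated: d(A,DPTW)=43
4. join A+DPTW (d=43) ⇒ ADPTW; edges |A|=43/2, |DPTW|=35/3
final tree: (A:43/2,((D:3,(P:3/2,W:3/2):3/2):41/6,T:59/6):35/3)
total length: 172/3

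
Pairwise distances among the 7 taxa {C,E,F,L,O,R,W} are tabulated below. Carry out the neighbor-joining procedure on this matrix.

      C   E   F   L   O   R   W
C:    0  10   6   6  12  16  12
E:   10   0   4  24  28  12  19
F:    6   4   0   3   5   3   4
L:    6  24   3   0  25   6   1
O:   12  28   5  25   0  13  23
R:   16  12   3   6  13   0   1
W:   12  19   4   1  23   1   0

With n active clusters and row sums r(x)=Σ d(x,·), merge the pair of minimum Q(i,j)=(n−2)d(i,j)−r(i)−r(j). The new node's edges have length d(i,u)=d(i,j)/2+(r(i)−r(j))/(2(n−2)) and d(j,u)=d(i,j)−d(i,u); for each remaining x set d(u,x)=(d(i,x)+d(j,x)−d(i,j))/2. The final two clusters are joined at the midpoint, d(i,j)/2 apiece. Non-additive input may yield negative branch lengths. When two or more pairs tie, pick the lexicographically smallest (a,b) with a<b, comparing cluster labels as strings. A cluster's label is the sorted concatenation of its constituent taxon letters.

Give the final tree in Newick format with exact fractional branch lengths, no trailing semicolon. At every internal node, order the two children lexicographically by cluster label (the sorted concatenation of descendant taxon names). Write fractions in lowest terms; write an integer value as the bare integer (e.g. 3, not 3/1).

step 1: merge (L,W) at d=1, Q=-120; branch lengths L→1, W→0; new cluster LW
  updated: d(C,LW)=17/2, d(E,LW)=21, d(F,LW)=3, d(LW,O)=47/2, d(LW,R)=3
step 2: merge (LW,R) at d=3, Q=-94; branch lengths LW→3, R→0; new cluster LRW
  updated: d(C,LRW)=43/4, d(E,LRW)=15, d(F,LRW)=3/2, d(LRW,O)=67/4
step 3: merge (C,E) at d=10, Q=-263/4; branch lengths C→47/24, E→193/24; new cluster CE
  updated: d(CE,F)=0, d(CE,LRW)=63/8, d(CE,O)=15
step 4: merge (CE,LRW) at d=63/8, Q=-133/4; branch lengths CE→25/8, LRW→19/4; new cluster CELRW
  updated: d(CELRW,F)=-51/16, d(CELRW,O)=191/16
step 5: merge (CELRW,F) at d=-51/16, Q=-55/4; branch lengths CELRW→15/8, F→-81/16; new cluster CEFLRW
  updated: d(CEFLRW,O)=161/16
step 6: merge (CEFLRW,O) at d=161/16; branch lengths CEFLRW→161/32, O→161/32; new cluster CEFLORW
final tree: ((((C:47/24,E:193/24):25/8,((L:1,W:0):3,R:0):19/4):15/8,F:-81/16):161/32,O:161/32)
total length: 115/4

((((C:47/24,E:193/24):25/8,((L:1,W:0):3,R:0):19/4):15/8,F:-81/16):161/32,O:161/32)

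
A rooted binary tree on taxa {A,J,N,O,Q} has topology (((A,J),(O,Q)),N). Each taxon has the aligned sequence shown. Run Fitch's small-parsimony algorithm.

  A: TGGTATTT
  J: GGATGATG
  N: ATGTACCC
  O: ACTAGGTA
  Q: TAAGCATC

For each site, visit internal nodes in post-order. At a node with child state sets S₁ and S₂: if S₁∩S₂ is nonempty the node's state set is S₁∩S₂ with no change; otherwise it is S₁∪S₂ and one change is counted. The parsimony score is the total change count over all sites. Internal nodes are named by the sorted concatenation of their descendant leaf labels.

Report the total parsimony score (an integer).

site 0, node AJ: A={T} ∪ J={G} → {G,T} (+1)
site 0, node OQ: O={A} ∪ Q={T} → {A,T} (+1)
site 0, node AJOQ: AJ={G,T} ∩ OQ={A,T} → {T} (+0)
site 0, node AJNOQ: AJOQ={T} ∪ N={A} → {A,T} (+1)
site 1, node AJ: A={G} ∩ J={G} → {G} (+0)
site 1, node OQ: O={C} ∪ Q={A} → {A,C} (+1)
site 1, node AJOQ: AJ={G} ∪ OQ={A,C} → {A,C,G} (+1)
site 1, node AJNOQ: AJOQ={A,C,G} ∪ N={T} → {A,C,G,T} (+1)
site 2, node AJ: A={G} ∪ J={A} → {A,G} (+1)
site 2, node OQ: O={T} ∪ Q={A} → {A,T} (+1)
site 2, node AJOQ: AJ={A,G} ∩ OQ={A,T} → {A} (+0)
site 2, node AJNOQ: AJOQ={A} ∪ N={G} → {A,G} (+1)
site 3, node AJ: A={T} ∩ J={T} → {T} (+0)
site 3, node OQ: O={A} ∪ Q={G} → {A,G} (+1)
site 3, node AJOQ: AJ={T} ∪ OQ={A,G} → {A,G,T} (+1)
site 3, node AJNOQ: AJOQ={A,G,T} ∩ N={T} → {T} (+0)
site 4, node AJ: A={A} ∪ J={G} → {A,G} (+1)
site 4, node OQ: O={G} ∪ Q={C} → {C,G} (+1)
site 4, node AJOQ: AJ={A,G} ∩ OQ={C,G} → {G} (+0)
site 4, node AJNOQ: AJOQ={G} ∪ N={A} → {A,G} (+1)
site 5, node AJ: A={T} ∪ J={A} → {A,T} (+1)
site 5, node OQ: O={G} ∪ Q={A} → {A,G} (+1)
site 5, node AJOQ: AJ={A,T} ∩ OQ={A,G} → {A} (+0)
site 5, node AJNOQ: AJOQ={A} ∪ N={C} → {A,C} (+1)
site 6, node AJ: A={T} ∩ J={T} → {T} (+0)
site 6, node OQ: O={T} ∩ Q={T} → {T} (+0)
site 6, node AJOQ: AJ={T} ∩ OQ={T} → {T} (+0)
site 6, node AJNOQ: AJOQ={T} ∪ N={C} → {C,T} (+1)
site 7, node AJ: A={T} ∪ J={G} → {G,T} (+1)
site 7, node OQ: O={A} ∪ Q={C} → {A,C} (+1)
site 7, node AJOQ: AJ={G,T} ∪ OQ={A,C} → {A,C,G,T} (+1)
site 7, node AJNOQ: AJOQ={A,C,G,T} ∩ N={C} → {C} (+0)
per-site changes: [3, 3, 3, 2, 3, 3, 1, 3]; total = 21

21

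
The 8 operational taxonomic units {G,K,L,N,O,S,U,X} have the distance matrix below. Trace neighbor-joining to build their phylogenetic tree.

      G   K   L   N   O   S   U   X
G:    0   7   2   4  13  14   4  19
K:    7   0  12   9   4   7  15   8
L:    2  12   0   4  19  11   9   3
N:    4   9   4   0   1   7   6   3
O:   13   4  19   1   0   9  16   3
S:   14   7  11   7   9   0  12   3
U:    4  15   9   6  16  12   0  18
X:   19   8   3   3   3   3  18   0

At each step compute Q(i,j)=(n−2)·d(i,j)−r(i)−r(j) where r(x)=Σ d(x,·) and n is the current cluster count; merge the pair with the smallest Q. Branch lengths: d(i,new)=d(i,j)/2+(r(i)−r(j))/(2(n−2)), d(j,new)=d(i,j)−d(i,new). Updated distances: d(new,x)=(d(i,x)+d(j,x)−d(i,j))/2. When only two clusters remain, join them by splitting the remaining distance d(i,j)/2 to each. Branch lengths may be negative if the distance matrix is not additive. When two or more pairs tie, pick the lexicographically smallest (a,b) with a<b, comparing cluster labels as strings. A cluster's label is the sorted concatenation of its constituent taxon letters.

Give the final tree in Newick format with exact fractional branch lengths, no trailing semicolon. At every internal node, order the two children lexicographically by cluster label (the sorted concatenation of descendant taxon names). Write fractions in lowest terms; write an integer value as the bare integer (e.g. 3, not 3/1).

1. join G+U (d=4, Q=-119) ⇒ GU; edges |G|=7/12, |U|=41/12
  updated: d(GU,K)=9, d(GU,L)=7/2, d(GU,N)=3, d(GU,O)=25/2, d(GU,S)=11, d(GU,X)=33/2
2. join GU+L (d=7/2, Q=-181/2) ⇒ GLU; edges |GU|=41/20, |L|=29/20
  updated: d(GLU,K)=35/4, d(GLU,N)=7/4, d(GLU,O)=14, d(GLU,S)=37/4, d(GLU,X)=8
3. join GLU+N (d=7/4, Q=-113/2) ⇒ GLNU; edges |GLU|=27/8, |N|=-13/8
  updated: d(GLNU,K)=8, d(GLNU,O)=53/8, d(GLNU,S)=29/4, d(GLNU,X)=37/8
4. join K+O (d=4, Q=-301/8) ⇒ KO; edges |K|=131/48, |O|=61/48
  updated: d(GLNU,KO)=85/16, d(KO,S)=6, d(KO,X)=7/2
5. join GLNU+KO (d=85/16, Q=-171/8) ⇒ GKLNOU; edges |GLNU|=13/4, |KO|=33/16
  updated: d(GKLNOU,S)=127/32, d(GKLNOU,X)=45/32
6. join GKLNOU+S (d=127/32, Q=-67/8) ⇒ GKLNOSU; edges |GKLNOU|=19/16, |S|=89/32
  updated: d(GKLNOSU,X)=7/32
7. join GKLNOSU+X (d=7/32) ⇒ GKLNOSUX; edges |GKLNOSU|=7/64, |X|=7/64
final tree: ((((((G:7/12,U:41/12):41/20,L:29/20):27/8,N:-13/8):13/4,(K:131/48,O:61/48):33/16):19/16,S:89/32):7/64,X:7/64)
total length: 91/4

((((((G:7/12,U:41/12):41/20,L:29/20):27/8,N:-13/8):13/4,(K:131/48,O:61/48):33/16):19/16,S:89/32):7/64,X:7/64)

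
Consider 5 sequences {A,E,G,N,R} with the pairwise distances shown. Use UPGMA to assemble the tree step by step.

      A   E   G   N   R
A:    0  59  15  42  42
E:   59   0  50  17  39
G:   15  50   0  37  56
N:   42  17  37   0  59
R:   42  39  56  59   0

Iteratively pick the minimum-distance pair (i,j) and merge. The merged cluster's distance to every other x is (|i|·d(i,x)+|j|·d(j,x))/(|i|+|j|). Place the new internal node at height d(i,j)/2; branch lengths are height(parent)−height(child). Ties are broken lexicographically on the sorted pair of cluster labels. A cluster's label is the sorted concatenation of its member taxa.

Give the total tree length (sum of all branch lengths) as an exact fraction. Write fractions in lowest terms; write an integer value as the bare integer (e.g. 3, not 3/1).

iteration 1: select A,G (d=15); attach at lengths (15/2, 15/2); label the merged cluster AG
  updated: d(AG,E)=109/2, d(AG,N)=79/2, d(AG,R)=49
iteration 2: select E,N (d=17); attach at lengths (17/2, 17/2); label the merged cluster EN
  updated: d(AG,EN)=47, d(EN,R)=49
iteration 3: select AG,EN (d=47); attach at lengths (16, 15); label the merged cluster AEGN
  updated: d(AEGN,R)=49
iteration 4: select AEGN,R (d=49); attach at lengths (1, 49/2); label the merged cluster AEGNR
final tree: (((A:15/2,G:15/2):16,(E:17/2,N:17/2):15):1,R:49/2)
total length: 177/2

177/2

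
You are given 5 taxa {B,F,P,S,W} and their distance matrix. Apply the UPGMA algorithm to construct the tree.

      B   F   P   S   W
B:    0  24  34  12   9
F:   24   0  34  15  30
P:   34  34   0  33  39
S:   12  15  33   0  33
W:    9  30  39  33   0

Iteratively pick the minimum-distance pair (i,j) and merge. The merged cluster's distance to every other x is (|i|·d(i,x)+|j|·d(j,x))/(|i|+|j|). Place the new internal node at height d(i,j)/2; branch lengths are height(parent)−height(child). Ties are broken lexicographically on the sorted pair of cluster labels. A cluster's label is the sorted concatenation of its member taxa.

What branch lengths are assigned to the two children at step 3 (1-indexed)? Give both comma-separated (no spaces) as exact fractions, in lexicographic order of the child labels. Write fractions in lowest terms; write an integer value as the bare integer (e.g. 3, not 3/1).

63/8,39/8

step 1: merge (B,W) at d=9; branch lengths B→9/2, W→9/2; new cluster BW
  updated: d(BW,F)=27, d(BW,P)=73/2, d(BW,S)=45/2
step 2: merge (F,S) at d=15; branch lengths F→15/2, S→15/2; new cluster FS
  updated: d(BW,FS)=99/4, d(FS,P)=67/2
step 3: merge (BW,FS) at d=99/4; branch lengths BW→63/8, FS→39/8; new cluster BFSW
  updated: d(BFSW,P)=35
step 4: merge (BFSW,P) at d=35; branch lengths BFSW→41/8, P→35/2; new cluster BFPSW
final tree: (((B:9/2,W:9/2):63/8,(F:15/2,S:15/2):39/8):41/8,P:35/2)
total length: 475/8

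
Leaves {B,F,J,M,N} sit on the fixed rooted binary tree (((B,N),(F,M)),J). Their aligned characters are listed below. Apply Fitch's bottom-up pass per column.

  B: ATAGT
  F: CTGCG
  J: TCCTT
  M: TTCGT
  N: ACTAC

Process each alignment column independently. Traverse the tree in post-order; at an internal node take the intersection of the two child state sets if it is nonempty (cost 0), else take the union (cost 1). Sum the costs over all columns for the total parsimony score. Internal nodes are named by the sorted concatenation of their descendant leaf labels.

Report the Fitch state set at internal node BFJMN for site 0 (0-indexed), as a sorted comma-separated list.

T

BN@0: {A} ∩ {A} = {A} (intersection, +0)
FM@0: {C} ∪ {T} = {C,T} (union, +1)
BFMN@0: {A} ∪ {C,T} = {A,C,T} (union, +1)
BFJMN@0: {A,C,T} ∩ {T} = {T} (intersection, +0)
BN@1: {T} ∪ {C} = {C,T} (union, +1)
FM@1: {T} ∩ {T} = {T} (intersection, +0)
BFMN@1: {C,T} ∩ {T} = {T} (intersection, +0)
BFJMN@1: {T} ∪ {C} = {C,T} (union, +1)
BN@2: {A} ∪ {T} = {A,T} (union, +1)
FM@2: {G} ∪ {C} = {C,G} (union, +1)
BFMN@2: {A,T} ∪ {C,G} = {A,C,G,T} (union, +1)
BFJMN@2: {A,C,G,T} ∩ {C} = {C} (intersection, +0)
BN@3: {G} ∪ {A} = {A,G} (union, +1)
FM@3: {C} ∪ {G} = {C,G} (union, +1)
BFMN@3: {A,G} ∩ {C,G} = {G} (intersection, +0)
BFJMN@3: {G} ∪ {T} = {G,T} (union, +1)
BN@4: {T} ∪ {C} = {C,T} (union, +1)
FM@4: {G} ∪ {T} = {G,T} (union, +1)
BFMN@4: {C,T} ∩ {G,T} = {T} (intersection, +0)
BFJMN@4: {T} ∩ {T} = {T} (intersection, +0)
per-site changes: [2, 2, 3, 3, 2]; total = 12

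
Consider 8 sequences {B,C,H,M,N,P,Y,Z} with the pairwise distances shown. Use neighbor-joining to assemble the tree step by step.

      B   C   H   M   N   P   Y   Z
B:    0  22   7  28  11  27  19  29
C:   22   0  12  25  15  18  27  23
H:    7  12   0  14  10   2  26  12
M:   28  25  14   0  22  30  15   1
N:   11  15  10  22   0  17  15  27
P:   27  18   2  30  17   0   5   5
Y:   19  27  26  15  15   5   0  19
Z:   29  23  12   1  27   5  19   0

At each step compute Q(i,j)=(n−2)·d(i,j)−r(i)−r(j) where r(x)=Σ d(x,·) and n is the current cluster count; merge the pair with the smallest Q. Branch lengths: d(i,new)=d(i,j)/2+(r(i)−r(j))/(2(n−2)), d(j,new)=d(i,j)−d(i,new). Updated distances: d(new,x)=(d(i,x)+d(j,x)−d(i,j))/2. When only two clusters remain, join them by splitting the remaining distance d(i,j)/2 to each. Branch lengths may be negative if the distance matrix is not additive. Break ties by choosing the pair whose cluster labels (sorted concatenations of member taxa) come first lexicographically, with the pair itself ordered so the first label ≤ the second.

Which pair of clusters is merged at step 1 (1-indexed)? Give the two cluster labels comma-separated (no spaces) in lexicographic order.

1. join M+Z (d=1, Q=-245) ⇒ MZ; edges |M|=25/12, |Z|=-13/12
  updated: d(B,MZ)=28, d(C,MZ)=47/2, d(H,MZ)=25/2, d(MZ,N)=24, d(MZ,P)=17, d(MZ,Y)=33/2
2. join P+Y (d=5, Q=-339/2) ⇒ PY; edges |P|=1/4, |Y|=19/4
  updated: d(B,PY)=41/2, d(C,PY)=20, d(H,PY)=23/2, d(MZ,PY)=57/4, d(N,PY)=27/2
3. join MZ+PY (d=57/4, Q=-125) ⇒ MPYZ; edges |MZ|=159/16, |PY|=69/16
  updated: d(B,MPYZ)=137/8, d(C,MPYZ)=117/8, d(H,MPYZ)=39/8, d(MPYZ,N)=93/8
4. join B+N (d=11, Q=-287/4) ⇒ BN; edges |B|=85/12, |N|=47/12
  updated: d(BN,C)=13, d(BN,H)=3, d(BN,MPYZ)=71/8
5. join BN+H (d=3, Q=-155/4) ⇒ BHN; edges |BN|=11/4, |H|=1/4
  updated: d(BHN,C)=11, d(BHN,MPYZ)=43/8
6. join BHN+C (d=11, Q=-31) ⇒ BCHN; edges |BHN|=7/8, |C|=81/8
  updated: d(BCHN,MPYZ)=9/2
7. join BCHN+MPYZ (d=9/2) ⇒ BCHMNPYZ; edges |BCHN|=9/4, |MPYZ|=9/4
final tree: ((((B:85/12,N:47/12):11/4,H:1/4):7/8,C:81/8):9/4,((M:25/12,Z:-13/12):159/16,(P:1/4,Y:19/4):69/16):9/4)
total length: 199/4

M,Z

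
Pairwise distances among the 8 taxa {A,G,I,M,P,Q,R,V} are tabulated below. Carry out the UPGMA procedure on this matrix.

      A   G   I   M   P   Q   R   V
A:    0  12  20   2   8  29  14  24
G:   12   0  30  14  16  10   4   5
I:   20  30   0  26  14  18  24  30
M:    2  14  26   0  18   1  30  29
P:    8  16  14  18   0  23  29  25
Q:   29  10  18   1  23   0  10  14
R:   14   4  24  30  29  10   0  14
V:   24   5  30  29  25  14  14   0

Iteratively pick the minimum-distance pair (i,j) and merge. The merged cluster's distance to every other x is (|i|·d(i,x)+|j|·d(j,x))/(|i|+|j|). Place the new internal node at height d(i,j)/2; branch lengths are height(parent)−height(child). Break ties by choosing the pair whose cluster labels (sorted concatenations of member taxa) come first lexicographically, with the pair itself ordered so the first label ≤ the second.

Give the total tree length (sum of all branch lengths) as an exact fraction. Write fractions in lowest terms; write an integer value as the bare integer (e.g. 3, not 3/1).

step 1: merge (M,Q) at d=1; branch lengths M→1/2, Q→1/2; new cluster MQ
  updated: d(A,MQ)=31/2, d(G,MQ)=12, d(I,MQ)=22, d(MQ,P)=41/2, d(MQ,R)=20, d(MQ,V)=43/2
step 2: merge (G,R) at d=4; branch lengths G→2, R→2; new cluster GR
  updated: d(A,GR)=13, d(GR,I)=27, d(GR,MQ)=16, d(GR,P)=45/2, d(GR,V)=19/2
step 3: merge (A,P) at d=8; branch lengths A→4, P→4; new cluster AP
  updated: d(AP,GR)=71/4, d(AP,I)=17, d(AP,MQ)=18, d(AP,V)=49/2
step 4: merge (GR,V) at d=19/2; branch lengths GR→11/4, V→19/4; new cluster GRV
  updated: d(AP,GRV)=20, d(GRV,I)=28, d(GRV,MQ)=107/6
step 5: merge (AP,I) at d=17; branch lengths AP→9/2, I→17/2; new cluster AIP
  updated: d(AIP,GRV)=68/3, d(AIP,MQ)=58/3
step 6: merge (GRV,MQ) at d=107/6; branch lengths GRV→25/6, MQ→101/12; new cluster GMQRV
  updated: d(AIP,GMQRV)=64/3
step 7: merge (AIP,GMQRV) at d=64/3; branch lengths AIP→13/6, GMQRV→7/4; new cluster AGIMPQRV
final tree: (((A:4,P:4):9/2,I:17/2):13/6,(((G:2,R:2):11/4,V:19/4):25/6,(M:1/2,Q:1/2):101/12):7/4)
total length: 50

50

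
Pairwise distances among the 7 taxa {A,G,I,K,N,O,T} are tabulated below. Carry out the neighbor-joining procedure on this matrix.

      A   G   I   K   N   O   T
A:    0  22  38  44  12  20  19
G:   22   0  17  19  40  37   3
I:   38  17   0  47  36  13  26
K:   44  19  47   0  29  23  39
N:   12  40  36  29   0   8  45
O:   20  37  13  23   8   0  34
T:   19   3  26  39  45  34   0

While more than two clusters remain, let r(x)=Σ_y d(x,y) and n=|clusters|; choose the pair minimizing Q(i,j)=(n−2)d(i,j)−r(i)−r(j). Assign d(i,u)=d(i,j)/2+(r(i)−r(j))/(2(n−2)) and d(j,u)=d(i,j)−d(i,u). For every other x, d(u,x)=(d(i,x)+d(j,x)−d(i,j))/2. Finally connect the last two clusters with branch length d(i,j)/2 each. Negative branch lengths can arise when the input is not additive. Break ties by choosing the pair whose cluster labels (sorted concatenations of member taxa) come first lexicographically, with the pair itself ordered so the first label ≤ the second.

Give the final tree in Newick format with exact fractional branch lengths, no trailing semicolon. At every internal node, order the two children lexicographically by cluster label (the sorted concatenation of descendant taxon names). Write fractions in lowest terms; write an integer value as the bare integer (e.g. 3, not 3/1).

((((A:53/6,N:19/6):55/8,O:9/8):7/2,((G:-13/10,T:43/10):135/16,I:185/16):8):77/8,K:77/8)

step 1: merge (G,T) at d=3, Q=-289; branch lengths G→-13/10, T→43/10; new cluster GT
  updated: d(A,GT)=19, d(GT,I)=20, d(GT,K)=55/2, d(GT,N)=41, d(GT,O)=34
step 2: merge (GT,I) at d=20, Q=-431/2; branch lengths GT→135/16, I→185/16; new cluster GIT
  updated: d(A,GIT)=37/2, d(GIT,K)=109/4, d(GIT,N)=57/2, d(GIT,O)=27/2
step 3: merge (A,N) at d=12, Q=-136; branch lengths A→53/6, N→19/6; new cluster AN
  updated: d(AN,GIT)=35/2, d(AN,K)=61/2, d(AN,O)=8
step 4: merge (AN,O) at d=8, Q=-169/2; branch lengths AN→55/8, O→9/8; new cluster ANO
  updated: d(ANO,GIT)=23/2, d(ANO,K)=91/4
step 5: merge (ANO,GIT) at d=23/2, Q=-123/2; branch lengths ANO→7/2, GIT→8; new cluster AGINOT
  updated: d(AGINOT,K)=77/4
step 6: merge (AGINOT,K) at d=77/4; branch lengths AGINOT→77/8, K→77/8; new cluster AGIKNOT
final tree: ((((A:53/6,N:19/6):55/8,O:9/8):7/2,((G:-13/10,T:43/10):135/16,I:185/16):8):77/8,K:77/8)
total length: 295/4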